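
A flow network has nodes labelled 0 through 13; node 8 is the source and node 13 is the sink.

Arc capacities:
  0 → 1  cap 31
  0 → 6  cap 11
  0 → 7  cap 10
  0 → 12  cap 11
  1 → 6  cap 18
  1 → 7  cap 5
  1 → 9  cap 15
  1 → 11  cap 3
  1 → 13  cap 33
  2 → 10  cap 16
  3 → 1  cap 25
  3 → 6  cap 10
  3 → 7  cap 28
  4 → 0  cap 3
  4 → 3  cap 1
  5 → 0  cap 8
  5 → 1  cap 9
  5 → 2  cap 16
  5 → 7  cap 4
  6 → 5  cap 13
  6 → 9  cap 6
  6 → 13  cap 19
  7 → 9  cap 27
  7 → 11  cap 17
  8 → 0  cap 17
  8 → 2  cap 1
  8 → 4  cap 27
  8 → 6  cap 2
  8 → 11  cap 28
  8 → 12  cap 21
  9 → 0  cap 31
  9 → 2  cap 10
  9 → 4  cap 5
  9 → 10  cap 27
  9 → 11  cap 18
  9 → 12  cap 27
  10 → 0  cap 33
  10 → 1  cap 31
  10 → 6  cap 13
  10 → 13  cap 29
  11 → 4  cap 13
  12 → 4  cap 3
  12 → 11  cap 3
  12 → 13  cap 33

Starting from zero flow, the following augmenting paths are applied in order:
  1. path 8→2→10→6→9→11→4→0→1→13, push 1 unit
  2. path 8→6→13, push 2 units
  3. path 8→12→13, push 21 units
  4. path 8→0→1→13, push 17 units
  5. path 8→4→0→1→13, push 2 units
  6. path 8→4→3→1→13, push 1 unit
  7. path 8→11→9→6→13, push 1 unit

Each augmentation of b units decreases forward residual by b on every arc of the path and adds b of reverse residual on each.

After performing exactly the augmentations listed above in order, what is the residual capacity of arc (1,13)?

after path 1 (8→2→10→6→9→11→4→0→1→13, push 1): res(1,13)=32
after path 2 (8→6→13, push 2): res(1,13)=32
after path 3 (8→12→13, push 21): res(1,13)=32
after path 4 (8→0→1→13, push 17): res(1,13)=15
after path 5 (8→4→0→1→13, push 2): res(1,13)=13
after path 6 (8→4→3→1→13, push 1): res(1,13)=12
after path 7 (8→11→9→6→13, push 1): res(1,13)=12

Residual capacity of (1,13): 12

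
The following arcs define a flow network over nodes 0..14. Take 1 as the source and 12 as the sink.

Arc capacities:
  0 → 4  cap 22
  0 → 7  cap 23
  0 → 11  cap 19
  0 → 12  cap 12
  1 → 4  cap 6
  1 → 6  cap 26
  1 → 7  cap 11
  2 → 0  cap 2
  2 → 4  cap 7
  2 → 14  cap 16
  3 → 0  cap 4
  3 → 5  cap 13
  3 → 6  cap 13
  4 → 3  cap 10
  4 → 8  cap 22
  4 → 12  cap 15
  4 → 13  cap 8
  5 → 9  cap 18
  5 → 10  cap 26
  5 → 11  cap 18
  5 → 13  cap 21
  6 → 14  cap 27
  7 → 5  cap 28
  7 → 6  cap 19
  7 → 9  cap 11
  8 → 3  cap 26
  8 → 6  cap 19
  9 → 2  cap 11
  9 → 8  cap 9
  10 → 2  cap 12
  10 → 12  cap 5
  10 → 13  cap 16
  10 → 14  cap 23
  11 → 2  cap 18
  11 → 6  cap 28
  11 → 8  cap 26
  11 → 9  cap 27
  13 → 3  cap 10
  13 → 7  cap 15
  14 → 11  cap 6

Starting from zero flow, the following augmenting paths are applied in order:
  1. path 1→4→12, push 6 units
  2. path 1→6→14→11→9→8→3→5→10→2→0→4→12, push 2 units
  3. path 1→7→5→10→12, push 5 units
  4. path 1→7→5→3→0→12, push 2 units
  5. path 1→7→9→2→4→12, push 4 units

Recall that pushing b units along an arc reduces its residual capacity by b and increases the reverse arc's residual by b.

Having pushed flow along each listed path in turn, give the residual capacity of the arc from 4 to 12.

after path 1 (1→4→12, push 6): res(4,12)=9
after path 2 (1→6→14→11→9→8→3→5→10→2→0→4→12, push 2): res(4,12)=7
after path 3 (1→7→5→10→12, push 5): res(4,12)=7
after path 4 (1→7→5→3→0→12, push 2): res(4,12)=7
after path 5 (1→7→9→2→4→12, push 4): res(4,12)=3

Residual capacity of (4,12): 3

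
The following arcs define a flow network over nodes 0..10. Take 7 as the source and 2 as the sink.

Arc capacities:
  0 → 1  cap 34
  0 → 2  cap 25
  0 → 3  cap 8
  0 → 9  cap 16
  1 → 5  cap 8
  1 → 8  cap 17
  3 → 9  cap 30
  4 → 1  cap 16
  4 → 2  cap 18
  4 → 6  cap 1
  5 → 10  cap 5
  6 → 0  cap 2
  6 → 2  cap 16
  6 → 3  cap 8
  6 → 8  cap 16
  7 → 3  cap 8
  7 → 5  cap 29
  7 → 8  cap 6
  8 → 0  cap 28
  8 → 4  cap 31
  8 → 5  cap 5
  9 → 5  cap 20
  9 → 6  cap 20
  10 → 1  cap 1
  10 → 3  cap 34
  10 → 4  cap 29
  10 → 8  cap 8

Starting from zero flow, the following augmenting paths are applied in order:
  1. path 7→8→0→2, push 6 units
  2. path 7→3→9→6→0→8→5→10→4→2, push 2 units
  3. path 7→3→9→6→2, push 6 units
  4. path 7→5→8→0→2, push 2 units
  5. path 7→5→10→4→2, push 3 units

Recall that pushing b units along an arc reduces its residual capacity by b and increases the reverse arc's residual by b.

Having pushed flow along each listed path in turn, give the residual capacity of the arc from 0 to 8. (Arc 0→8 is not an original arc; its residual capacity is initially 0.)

after path 1 (7→8→0→2, push 6): res(0,8)=6
after path 2 (7→3→9→6→0→8→5→10→4→2, push 2): res(0,8)=4
after path 3 (7→3→9→6→2, push 6): res(0,8)=4
after path 4 (7→5→8→0→2, push 2): res(0,8)=6
after path 5 (7→5→10→4→2, push 3): res(0,8)=6

Residual capacity of (0,8): 6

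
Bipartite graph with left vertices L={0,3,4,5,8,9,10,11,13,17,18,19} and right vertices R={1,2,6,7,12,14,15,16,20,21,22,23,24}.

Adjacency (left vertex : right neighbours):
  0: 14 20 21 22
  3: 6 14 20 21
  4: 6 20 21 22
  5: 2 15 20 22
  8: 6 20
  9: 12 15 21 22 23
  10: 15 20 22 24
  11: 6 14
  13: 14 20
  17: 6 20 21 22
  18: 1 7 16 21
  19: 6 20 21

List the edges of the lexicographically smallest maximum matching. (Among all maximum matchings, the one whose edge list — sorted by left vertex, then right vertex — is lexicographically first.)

|M| = 9 (so the lex-smallest maximum matching has 9 edges)
process left vertices in ascending order; for each, take the smallest-labelled available neighbour that still permits 9 edges overall, or leave it unmatched if none does
lex-smallest matching: {0-14, 3-6, 4-20, 5-2, 9-12, 10-15, 17-22, 18-1, 19-21}

Lex-smallest maximum matching: {(0,14), (3,6), (4,20), (5,2), (9,12), (10,15), (17,22), (18,1), (19,21)}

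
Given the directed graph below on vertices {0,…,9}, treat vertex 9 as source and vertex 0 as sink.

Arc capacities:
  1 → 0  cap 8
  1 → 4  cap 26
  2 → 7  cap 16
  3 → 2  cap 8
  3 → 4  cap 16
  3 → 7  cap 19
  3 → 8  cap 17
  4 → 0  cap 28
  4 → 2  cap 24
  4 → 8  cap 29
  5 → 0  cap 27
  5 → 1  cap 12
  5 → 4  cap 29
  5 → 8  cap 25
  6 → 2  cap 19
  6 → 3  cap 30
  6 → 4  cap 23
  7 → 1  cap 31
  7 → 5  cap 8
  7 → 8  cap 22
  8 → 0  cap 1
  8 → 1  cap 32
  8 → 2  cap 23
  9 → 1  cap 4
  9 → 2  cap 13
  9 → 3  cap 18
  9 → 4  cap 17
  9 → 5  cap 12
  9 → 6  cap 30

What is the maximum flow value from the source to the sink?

Maximum flow value: 57

augment #1: 9→1→0 bottleneck 4, total now 4
augment #2: 9→4→0 bottleneck 17, total now 21
augment #3: 9→5→0 bottleneck 12, total now 33
augment #4: 9→3→4→0 bottleneck 11, total now 44
augment #5: 9→3→8→0 bottleneck 1, total now 45
augment #6: 9→2→7→1→0 bottleneck 4, total now 49
augment #7: 9→2→7→5→0 bottleneck 8, total now 57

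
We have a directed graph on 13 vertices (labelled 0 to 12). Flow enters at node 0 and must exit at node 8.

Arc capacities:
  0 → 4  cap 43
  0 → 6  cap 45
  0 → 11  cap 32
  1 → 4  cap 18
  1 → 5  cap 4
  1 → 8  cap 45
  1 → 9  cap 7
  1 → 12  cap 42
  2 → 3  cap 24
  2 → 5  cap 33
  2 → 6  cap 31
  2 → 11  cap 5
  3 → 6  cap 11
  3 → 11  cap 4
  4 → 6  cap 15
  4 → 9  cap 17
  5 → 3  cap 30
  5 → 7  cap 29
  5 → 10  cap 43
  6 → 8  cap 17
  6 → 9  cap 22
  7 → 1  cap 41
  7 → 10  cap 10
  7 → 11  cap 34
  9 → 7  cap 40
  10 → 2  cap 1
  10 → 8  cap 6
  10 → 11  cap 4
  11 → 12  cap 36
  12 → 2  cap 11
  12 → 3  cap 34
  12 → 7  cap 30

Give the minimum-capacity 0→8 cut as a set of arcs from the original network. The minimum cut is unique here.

Min-cut arcs: {(6,8), (7,1), (10,8)} (total capacity 64)

augment #1: 0→6→8 push 17
augment #2: 0→4→9→7→1→8 push 17
augment #3: 0→6→9→7→1→8 push 22
augment #4: 0→11→12→7→1→8 push 2
augment #5: 0→11→12→7→10→8 push 6
max flow = 64; residual-reachable set from 0 gives S-side
cut edges (S→T): {(6,8), (7,1), (10,8)} total cap 64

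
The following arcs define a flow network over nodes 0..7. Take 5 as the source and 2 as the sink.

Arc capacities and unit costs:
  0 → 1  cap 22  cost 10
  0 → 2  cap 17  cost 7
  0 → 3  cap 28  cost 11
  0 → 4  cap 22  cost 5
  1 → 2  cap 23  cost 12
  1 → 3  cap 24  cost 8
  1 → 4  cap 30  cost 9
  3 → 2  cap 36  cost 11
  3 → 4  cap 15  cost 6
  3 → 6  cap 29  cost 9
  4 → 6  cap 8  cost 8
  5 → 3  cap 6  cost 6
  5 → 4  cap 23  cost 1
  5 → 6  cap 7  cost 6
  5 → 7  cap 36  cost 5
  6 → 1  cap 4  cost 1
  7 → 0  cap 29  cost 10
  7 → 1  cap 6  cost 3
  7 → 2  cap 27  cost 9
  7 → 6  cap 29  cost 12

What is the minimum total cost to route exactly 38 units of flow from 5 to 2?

shortest-cost path #1: 5→7→2 push 27 @ unit cost 14 (adds 378)
shortest-cost path #2: 5→3→2 push 6 @ unit cost 17 (adds 102)
shortest-cost path #3: 5→6→1→2 push 4 @ unit cost 19 (adds 76)
shortest-cost path #4: 5→7→1→2 push 1 @ unit cost 20 (adds 20)
total cost = 576

Minimum cost for 38 units: 576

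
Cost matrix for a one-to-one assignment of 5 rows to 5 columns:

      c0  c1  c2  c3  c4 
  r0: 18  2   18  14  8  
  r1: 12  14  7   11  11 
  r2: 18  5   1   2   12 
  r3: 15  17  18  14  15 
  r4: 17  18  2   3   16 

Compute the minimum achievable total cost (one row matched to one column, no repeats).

one of 2 optimal assignments: row0→col1 (cost 2), row1→col4 (cost 11), row2→col2 (cost 1), row3→col0 (cost 15), row4→col3 (cost 3)
total = 2 + 11 + 1 + 15 + 3 = 32

Minimum assignment cost: 32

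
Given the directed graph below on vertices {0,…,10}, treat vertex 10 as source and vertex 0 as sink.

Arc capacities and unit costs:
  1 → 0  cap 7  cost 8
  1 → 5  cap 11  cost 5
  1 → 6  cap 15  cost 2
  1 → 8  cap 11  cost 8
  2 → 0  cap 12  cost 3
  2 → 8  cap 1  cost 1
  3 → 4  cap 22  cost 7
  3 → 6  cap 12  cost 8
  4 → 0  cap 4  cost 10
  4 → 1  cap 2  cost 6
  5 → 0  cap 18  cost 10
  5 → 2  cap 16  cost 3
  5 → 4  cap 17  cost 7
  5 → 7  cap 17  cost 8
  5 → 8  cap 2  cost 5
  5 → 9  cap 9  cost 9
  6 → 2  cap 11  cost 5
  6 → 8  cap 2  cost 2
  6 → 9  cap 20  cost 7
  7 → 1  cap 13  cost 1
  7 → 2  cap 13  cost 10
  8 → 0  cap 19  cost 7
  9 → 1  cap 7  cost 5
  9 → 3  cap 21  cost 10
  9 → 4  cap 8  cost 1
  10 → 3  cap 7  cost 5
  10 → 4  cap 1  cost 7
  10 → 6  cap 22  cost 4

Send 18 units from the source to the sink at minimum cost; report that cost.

shortest-cost path #1: 10→6→2→0 push 11 @ unit cost 12 (adds 132)
shortest-cost path #2: 10→6→8→0 push 2 @ unit cost 13 (adds 26)
shortest-cost path #3: 10→4→0 push 1 @ unit cost 17 (adds 17)
shortest-cost path #4: 10→3→4→0 push 3 @ unit cost 22 (adds 66)
shortest-cost path #5: 10→6→9→1→0 push 1 @ unit cost 24 (adds 24)
total cost = 265

Minimum cost for 18 units: 265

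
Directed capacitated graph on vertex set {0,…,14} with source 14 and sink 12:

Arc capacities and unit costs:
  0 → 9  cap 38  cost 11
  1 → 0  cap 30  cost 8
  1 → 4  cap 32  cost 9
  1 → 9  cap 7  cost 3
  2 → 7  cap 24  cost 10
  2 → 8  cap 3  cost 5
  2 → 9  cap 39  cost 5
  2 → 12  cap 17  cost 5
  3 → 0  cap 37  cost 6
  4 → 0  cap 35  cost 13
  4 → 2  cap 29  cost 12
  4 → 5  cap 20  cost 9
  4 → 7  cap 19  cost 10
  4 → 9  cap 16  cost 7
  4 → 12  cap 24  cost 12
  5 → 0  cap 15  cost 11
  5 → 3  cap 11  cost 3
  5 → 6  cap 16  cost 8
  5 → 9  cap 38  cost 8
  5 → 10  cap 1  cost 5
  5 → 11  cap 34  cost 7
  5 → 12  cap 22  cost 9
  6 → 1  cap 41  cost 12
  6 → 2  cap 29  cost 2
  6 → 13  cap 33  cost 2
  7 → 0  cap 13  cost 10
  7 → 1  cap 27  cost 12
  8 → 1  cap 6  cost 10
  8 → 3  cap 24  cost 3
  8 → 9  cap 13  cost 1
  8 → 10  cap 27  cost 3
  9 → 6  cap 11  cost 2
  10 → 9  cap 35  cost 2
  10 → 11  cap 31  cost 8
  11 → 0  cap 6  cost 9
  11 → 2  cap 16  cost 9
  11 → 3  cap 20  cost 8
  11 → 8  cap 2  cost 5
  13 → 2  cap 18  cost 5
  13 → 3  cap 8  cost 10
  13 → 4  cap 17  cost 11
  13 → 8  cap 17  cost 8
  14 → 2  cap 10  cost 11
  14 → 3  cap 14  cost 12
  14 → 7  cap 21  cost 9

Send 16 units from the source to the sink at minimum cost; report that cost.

Minimum cost for 16 units: 358

shortest-cost path #1: 14→2→12 push 10 @ unit cost 16 (adds 160)
shortest-cost path #2: 14→7→1→9→6→2→12 push 6 @ unit cost 33 (adds 198)
total cost = 358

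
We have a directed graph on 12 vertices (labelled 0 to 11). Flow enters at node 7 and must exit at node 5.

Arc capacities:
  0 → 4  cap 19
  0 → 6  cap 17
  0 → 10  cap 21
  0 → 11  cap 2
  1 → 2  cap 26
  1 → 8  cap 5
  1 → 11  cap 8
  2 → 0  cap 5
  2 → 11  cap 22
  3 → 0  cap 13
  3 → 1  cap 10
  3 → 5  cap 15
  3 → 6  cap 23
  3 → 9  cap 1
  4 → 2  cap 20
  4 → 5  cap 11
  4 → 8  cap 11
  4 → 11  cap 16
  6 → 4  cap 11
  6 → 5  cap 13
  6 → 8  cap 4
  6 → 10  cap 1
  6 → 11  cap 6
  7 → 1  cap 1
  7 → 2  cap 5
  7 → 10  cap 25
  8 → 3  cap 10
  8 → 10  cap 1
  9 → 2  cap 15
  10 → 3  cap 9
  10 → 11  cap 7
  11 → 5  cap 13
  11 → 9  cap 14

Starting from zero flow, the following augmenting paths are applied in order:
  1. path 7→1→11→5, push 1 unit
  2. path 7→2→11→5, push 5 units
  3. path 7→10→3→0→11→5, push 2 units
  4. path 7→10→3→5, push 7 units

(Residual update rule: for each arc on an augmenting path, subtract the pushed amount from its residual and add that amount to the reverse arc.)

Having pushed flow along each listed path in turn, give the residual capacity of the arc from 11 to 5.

after path 1 (7→1→11→5, push 1): res(11,5)=12
after path 2 (7→2→11→5, push 5): res(11,5)=7
after path 3 (7→10→3→0→11→5, push 2): res(11,5)=5
after path 4 (7→10→3→5, push 7): res(11,5)=5

Residual capacity of (11,5): 5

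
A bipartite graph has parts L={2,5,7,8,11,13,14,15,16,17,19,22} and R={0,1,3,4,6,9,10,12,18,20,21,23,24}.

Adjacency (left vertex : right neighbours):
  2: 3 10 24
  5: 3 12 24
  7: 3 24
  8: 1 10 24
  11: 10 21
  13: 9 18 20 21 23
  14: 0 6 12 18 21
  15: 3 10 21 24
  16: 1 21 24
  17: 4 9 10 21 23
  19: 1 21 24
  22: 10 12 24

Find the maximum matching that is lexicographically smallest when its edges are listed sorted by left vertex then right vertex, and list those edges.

Lex-smallest maximum matching: {(2,3), (5,12), (7,24), (8,1), (11,10), (13,9), (14,0), (15,21), (17,4)}

|M| = 9 (so the lex-smallest maximum matching has 9 edges)
process left vertices in ascending order; for each, take the smallest-labelled available neighbour that still permits 9 edges overall, or leave it unmatched if none does
lex-smallest matching: {2-3, 5-12, 7-24, 8-1, 11-10, 13-9, 14-0, 15-21, 17-4}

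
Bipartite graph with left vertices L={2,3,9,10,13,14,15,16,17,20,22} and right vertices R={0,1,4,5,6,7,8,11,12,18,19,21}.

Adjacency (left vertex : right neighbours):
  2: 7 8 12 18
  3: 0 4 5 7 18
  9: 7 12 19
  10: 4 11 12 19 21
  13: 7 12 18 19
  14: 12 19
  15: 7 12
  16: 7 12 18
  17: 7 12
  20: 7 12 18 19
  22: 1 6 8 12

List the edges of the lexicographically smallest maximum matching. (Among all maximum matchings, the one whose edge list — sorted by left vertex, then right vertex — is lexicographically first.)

|M| = 8 (so the lex-smallest maximum matching has 8 edges)
process left vertices in ascending order; for each, take the smallest-labelled available neighbour that still permits 8 edges overall, or leave it unmatched if none does
lex-smallest matching: {2-8, 3-0, 9-7, 10-4, 13-12, 14-19, 16-18, 22-1}

Lex-smallest maximum matching: {(2,8), (3,0), (9,7), (10,4), (13,12), (14,19), (16,18), (22,1)}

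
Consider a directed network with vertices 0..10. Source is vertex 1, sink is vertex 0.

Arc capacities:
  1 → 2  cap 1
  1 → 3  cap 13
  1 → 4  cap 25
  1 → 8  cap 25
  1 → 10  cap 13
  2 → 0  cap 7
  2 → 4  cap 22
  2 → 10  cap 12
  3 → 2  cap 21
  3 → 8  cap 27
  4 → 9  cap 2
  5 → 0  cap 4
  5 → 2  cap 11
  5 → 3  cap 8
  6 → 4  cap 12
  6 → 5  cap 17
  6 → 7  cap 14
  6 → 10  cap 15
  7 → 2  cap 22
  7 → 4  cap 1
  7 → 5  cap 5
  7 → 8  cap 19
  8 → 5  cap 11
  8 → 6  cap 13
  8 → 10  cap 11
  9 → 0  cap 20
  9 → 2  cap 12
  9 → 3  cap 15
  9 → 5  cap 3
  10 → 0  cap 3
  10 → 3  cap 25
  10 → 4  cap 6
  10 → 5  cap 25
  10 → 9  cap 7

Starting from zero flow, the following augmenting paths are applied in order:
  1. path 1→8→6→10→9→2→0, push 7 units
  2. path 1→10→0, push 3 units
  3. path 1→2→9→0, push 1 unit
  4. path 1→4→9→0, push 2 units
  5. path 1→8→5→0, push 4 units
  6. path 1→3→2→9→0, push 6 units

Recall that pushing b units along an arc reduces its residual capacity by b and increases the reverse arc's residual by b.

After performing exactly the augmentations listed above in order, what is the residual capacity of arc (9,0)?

after path 1 (1→8→6→10→9→2→0, push 7): res(9,0)=20
after path 2 (1→10→0, push 3): res(9,0)=20
after path 3 (1→2→9→0, push 1): res(9,0)=19
after path 4 (1→4→9→0, push 2): res(9,0)=17
after path 5 (1→8→5→0, push 4): res(9,0)=17
after path 6 (1→3→2→9→0, push 6): res(9,0)=11

Residual capacity of (9,0): 11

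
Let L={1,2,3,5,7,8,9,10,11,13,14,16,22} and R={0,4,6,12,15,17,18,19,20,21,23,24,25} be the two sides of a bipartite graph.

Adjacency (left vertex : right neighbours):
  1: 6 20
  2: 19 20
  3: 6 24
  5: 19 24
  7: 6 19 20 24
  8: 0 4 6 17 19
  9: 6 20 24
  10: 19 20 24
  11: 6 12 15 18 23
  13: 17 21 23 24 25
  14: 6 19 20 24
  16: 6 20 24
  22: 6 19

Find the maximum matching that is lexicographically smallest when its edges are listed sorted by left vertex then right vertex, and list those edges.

|M| = 7 (so the lex-smallest maximum matching has 7 edges)
process left vertices in ascending order; for each, take the smallest-labelled available neighbour that still permits 7 edges overall, or leave it unmatched if none does
lex-smallest matching: {1-6, 2-19, 3-24, 7-20, 8-0, 11-12, 13-17}

Lex-smallest maximum matching: {(1,6), (2,19), (3,24), (7,20), (8,0), (11,12), (13,17)}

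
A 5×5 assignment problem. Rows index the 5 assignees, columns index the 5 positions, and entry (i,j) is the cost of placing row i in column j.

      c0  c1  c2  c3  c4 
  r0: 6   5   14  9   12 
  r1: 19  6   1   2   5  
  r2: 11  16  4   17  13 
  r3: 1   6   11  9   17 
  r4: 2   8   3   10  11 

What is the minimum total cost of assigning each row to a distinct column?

optimal assignment: row0→col1 (cost 5), row1→col3 (cost 2), row2→col2 (cost 4), row3→col0 (cost 1), row4→col4 (cost 11)
total = 5 + 2 + 4 + 1 + 11 = 23

Minimum assignment cost: 23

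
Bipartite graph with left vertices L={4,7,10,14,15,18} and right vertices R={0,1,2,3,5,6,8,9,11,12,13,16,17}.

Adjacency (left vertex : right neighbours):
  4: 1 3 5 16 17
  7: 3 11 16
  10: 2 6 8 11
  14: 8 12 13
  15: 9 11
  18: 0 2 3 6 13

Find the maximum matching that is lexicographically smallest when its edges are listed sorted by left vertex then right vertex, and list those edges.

|M| = 6 (so the lex-smallest maximum matching has 6 edges)
process left vertices in ascending order; for each, take the smallest-labelled available neighbour that still permits 6 edges overall, or leave it unmatched if none does
lex-smallest matching: {4-1, 7-3, 10-2, 14-8, 15-9, 18-0}

Lex-smallest maximum matching: {(4,1), (7,3), (10,2), (14,8), (15,9), (18,0)}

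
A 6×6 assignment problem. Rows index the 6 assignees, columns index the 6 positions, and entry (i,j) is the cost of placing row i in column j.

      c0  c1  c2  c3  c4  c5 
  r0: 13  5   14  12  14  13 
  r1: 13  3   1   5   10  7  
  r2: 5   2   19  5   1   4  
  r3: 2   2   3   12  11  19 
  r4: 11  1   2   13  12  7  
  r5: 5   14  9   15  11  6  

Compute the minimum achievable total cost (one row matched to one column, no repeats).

Minimum assignment cost: 21

optimal assignment: row0→col1 (cost 5), row1→col3 (cost 5), row2→col4 (cost 1), row3→col0 (cost 2), row4→col2 (cost 2), row5→col5 (cost 6)
total = 5 + 5 + 1 + 2 + 2 + 6 = 21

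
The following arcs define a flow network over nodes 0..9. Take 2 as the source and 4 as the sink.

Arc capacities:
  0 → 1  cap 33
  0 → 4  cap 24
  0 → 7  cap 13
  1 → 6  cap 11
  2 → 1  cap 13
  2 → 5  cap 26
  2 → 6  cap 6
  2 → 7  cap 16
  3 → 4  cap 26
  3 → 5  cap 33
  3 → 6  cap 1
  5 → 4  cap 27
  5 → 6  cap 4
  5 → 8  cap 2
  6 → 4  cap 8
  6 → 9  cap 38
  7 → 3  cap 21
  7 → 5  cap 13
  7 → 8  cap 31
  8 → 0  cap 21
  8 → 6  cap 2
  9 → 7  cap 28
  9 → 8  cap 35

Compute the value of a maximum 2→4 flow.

Maximum flow value: 59

augment #1: 2→5→4 bottleneck 26, total now 26
augment #2: 2→6→4 bottleneck 6, total now 32
augment #3: 2→1→6→4 bottleneck 2, total now 34
augment #4: 2→7→3→4 bottleneck 16, total now 50
augment #5: 2→1→6→9→7→3→4 bottleneck 5, total now 55
augment #6: 2→1→6→9→7→5→4 bottleneck 1, total now 56
augment #7: 2→1→6→9→8→0→4 bottleneck 3, total now 59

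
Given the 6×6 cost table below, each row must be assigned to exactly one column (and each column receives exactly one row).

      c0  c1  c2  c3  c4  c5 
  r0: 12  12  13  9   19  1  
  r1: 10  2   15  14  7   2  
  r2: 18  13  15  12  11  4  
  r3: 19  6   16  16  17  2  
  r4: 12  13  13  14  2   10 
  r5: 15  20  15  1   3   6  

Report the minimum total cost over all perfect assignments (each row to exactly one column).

Minimum assignment cost: 34

optimal assignment: row0→col0 (cost 12), row1→col1 (cost 2), row2→col2 (cost 15), row3→col5 (cost 2), row4→col4 (cost 2), row5→col3 (cost 1)
total = 12 + 2 + 15 + 2 + 2 + 1 = 34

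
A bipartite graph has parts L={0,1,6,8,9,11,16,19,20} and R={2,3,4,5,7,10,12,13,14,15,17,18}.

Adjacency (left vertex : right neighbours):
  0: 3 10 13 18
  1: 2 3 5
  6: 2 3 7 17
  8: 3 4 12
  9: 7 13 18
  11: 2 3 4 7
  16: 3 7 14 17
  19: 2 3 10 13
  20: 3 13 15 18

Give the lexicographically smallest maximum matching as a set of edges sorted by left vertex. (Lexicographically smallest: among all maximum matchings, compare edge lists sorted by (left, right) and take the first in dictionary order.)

|M| = 9 (so the lex-smallest maximum matching has 9 edges)
process left vertices in ascending order; for each, take the smallest-labelled available neighbour that still permits 9 edges overall, or leave it unmatched if none does
lex-smallest matching: {0-3, 1-2, 6-7, 8-12, 9-13, 11-4, 16-14, 19-10, 20-15}

Lex-smallest maximum matching: {(0,3), (1,2), (6,7), (8,12), (9,13), (11,4), (16,14), (19,10), (20,15)}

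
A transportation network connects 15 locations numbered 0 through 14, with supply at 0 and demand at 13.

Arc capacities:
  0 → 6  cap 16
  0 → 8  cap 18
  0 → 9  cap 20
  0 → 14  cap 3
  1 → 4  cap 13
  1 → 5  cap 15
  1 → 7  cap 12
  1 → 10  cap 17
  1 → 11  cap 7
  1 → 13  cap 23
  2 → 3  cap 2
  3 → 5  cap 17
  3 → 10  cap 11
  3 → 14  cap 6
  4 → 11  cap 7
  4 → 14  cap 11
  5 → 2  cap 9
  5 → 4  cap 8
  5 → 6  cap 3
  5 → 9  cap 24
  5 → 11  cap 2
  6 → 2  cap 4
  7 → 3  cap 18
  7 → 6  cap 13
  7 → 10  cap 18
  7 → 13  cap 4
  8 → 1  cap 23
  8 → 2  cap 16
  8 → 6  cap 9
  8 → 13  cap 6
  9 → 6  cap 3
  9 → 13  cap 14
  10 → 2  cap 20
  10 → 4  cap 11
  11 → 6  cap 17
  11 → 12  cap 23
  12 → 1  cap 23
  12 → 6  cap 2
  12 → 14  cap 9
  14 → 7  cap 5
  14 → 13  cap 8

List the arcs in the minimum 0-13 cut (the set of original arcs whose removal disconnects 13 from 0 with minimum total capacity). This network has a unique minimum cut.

augment #1: 0→8→13 push 6
augment #2: 0→9→13 push 14
augment #3: 0→14→13 push 3
augment #4: 0→8→1→13 push 12
augment #5: 0→6→2→3→14→13 push 2
max flow = 37; residual-reachable set from 0 gives S-side
cut edges (S→T): {(0,8), (0,14), (2,3), (9,13)} total cap 37

Min-cut arcs: {(0,8), (0,14), (2,3), (9,13)} (total capacity 37)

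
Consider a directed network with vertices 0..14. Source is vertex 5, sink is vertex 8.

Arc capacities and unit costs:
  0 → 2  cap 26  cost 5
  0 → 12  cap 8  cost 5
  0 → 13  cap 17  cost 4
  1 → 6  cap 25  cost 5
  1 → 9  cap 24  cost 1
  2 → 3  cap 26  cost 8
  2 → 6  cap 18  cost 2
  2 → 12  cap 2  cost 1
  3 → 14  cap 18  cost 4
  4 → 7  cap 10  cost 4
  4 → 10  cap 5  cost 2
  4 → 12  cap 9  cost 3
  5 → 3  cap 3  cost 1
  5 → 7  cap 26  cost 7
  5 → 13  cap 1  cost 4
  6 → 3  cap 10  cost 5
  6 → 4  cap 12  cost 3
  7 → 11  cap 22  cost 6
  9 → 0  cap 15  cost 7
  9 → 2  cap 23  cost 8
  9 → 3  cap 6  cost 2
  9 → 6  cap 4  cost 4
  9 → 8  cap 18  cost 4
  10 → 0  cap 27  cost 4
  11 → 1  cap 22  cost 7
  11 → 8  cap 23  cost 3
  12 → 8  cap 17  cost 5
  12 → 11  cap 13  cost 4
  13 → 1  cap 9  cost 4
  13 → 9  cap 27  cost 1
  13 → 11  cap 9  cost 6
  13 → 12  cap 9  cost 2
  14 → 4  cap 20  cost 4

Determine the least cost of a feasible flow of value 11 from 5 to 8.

shortest-cost path #1: 5→13→9→8 push 1 @ unit cost 9 (adds 9)
shortest-cost path #2: 5→7→11→8 push 10 @ unit cost 16 (adds 160)
total cost = 169

Minimum cost for 11 units: 169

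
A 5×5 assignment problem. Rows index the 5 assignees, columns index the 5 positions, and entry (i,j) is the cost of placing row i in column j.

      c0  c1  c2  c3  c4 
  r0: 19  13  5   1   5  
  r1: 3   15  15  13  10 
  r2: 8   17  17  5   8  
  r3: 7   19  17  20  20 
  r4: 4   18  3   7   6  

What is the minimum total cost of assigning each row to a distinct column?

Minimum assignment cost: 34

one of 2 optimal assignments: row0→col3 (cost 1), row1→col0 (cost 3), row2→col4 (cost 8), row3→col1 (cost 19), row4→col2 (cost 3)
total = 1 + 3 + 8 + 19 + 3 = 34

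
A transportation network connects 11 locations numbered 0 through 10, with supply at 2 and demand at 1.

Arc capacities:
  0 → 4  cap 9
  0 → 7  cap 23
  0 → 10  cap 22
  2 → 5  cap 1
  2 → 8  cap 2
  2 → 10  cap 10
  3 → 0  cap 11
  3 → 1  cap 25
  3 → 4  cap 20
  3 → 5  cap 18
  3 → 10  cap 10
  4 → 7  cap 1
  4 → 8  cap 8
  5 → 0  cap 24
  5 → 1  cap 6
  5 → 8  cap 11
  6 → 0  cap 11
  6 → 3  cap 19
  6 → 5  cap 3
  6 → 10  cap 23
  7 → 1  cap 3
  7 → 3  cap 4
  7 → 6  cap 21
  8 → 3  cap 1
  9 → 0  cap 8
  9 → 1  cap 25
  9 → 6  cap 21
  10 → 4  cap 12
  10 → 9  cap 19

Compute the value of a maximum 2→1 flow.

Maximum flow value: 12

augment #1: 2→5→1 bottleneck 1, total now 1
augment #2: 2→8→3→1 bottleneck 1, total now 2
augment #3: 2→10→9→1 bottleneck 10, total now 12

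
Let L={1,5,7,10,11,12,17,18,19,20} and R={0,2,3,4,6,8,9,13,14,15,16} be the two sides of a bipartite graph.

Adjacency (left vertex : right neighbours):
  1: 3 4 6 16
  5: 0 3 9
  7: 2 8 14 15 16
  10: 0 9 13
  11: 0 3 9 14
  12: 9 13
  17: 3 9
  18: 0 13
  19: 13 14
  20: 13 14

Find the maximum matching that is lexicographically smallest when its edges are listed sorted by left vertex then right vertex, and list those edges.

Lex-smallest maximum matching: {(1,4), (5,0), (7,2), (10,9), (11,3), (12,13), (19,14)}

|M| = 7 (so the lex-smallest maximum matching has 7 edges)
process left vertices in ascending order; for each, take the smallest-labelled available neighbour that still permits 7 edges overall, or leave it unmatched if none does
lex-smallest matching: {1-4, 5-0, 7-2, 10-9, 11-3, 12-13, 19-14}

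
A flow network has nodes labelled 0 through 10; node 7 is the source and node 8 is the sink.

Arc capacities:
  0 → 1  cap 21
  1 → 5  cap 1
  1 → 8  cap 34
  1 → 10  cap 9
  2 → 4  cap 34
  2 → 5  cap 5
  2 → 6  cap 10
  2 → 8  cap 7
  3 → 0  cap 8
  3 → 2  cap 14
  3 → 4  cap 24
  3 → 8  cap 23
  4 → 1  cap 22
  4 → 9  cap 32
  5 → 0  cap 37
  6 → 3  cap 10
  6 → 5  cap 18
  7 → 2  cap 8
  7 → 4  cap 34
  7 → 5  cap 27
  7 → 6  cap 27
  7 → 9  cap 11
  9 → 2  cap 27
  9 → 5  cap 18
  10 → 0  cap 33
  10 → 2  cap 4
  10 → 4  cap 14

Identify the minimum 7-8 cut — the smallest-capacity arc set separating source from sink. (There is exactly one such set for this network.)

augment #1: 7→2→8 push 7
augment #2: 7→4→1→8 push 22
augment #3: 7→6→3→8 push 10
augment #4: 7→5→0→1→8 push 12
max flow = 51; residual-reachable set from 7 gives S-side
cut edges (S→T): {(1,8), (2,8), (6,3)} total cap 51

Min-cut arcs: {(1,8), (2,8), (6,3)} (total capacity 51)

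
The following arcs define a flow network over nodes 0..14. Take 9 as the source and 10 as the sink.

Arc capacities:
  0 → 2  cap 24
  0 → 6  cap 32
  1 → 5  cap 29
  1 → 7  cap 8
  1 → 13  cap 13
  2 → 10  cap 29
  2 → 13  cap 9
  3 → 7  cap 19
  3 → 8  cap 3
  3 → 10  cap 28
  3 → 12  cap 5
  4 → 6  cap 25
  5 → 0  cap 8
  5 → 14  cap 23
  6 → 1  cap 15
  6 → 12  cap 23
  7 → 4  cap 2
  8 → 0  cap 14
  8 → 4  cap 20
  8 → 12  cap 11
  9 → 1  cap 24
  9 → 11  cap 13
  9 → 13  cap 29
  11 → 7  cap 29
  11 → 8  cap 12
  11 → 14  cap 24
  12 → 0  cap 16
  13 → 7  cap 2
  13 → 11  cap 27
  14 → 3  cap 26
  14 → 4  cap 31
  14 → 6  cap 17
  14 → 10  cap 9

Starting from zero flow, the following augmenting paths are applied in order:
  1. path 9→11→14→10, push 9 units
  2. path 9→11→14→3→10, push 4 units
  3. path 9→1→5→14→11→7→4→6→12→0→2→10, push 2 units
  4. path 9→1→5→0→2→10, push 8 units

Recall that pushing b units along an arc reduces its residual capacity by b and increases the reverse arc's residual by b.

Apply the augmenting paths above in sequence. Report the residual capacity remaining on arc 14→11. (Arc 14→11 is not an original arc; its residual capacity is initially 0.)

after path 1 (9→11→14→10, push 9): res(14,11)=9
after path 2 (9→11→14→3→10, push 4): res(14,11)=13
after path 3 (9→1→5→14→11→7→4→6→12→0→2→10, push 2): res(14,11)=11
after path 4 (9→1→5→0→2→10, push 8): res(14,11)=11

Residual capacity of (14,11): 11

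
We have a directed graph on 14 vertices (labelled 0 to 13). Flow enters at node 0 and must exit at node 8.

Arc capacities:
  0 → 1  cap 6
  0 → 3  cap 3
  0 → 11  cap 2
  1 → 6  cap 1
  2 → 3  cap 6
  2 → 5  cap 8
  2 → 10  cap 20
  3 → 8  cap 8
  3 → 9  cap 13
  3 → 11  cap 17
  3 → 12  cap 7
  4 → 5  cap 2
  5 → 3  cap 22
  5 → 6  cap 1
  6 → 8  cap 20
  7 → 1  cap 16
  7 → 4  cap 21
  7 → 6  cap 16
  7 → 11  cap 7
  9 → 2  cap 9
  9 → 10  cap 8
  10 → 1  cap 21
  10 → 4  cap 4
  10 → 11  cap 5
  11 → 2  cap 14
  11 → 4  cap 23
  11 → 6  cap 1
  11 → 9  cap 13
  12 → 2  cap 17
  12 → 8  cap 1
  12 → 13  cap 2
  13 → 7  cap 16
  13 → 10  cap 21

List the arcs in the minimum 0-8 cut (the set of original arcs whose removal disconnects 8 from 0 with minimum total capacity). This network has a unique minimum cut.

Min-cut arcs: {(0,3), (0,11), (1,6)} (total capacity 6)

augment #1: 0→3→8 push 3
augment #2: 0→1→6→8 push 1
augment #3: 0→11→6→8 push 1
augment #4: 0→11→2→3→8 push 1
max flow = 6; residual-reachable set from 0 gives S-side
cut edges (S→T): {(0,3), (0,11), (1,6)} total cap 6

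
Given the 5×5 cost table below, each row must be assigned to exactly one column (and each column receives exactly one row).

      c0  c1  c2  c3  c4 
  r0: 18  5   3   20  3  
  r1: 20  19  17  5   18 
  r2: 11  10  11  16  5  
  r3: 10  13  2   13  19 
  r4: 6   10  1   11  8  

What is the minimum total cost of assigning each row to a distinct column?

optimal assignment: row0→col1 (cost 5), row1→col3 (cost 5), row2→col4 (cost 5), row3→col2 (cost 2), row4→col0 (cost 6)
total = 5 + 5 + 5 + 2 + 6 = 23

Minimum assignment cost: 23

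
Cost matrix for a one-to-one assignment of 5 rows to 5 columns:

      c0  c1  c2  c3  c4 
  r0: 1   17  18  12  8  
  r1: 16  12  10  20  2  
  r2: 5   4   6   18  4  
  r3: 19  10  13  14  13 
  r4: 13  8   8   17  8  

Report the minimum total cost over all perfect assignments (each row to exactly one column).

Minimum assignment cost: 29

optimal assignment: row0→col0 (cost 1), row1→col4 (cost 2), row2→col1 (cost 4), row3→col3 (cost 14), row4→col2 (cost 8)
total = 1 + 2 + 4 + 14 + 8 = 29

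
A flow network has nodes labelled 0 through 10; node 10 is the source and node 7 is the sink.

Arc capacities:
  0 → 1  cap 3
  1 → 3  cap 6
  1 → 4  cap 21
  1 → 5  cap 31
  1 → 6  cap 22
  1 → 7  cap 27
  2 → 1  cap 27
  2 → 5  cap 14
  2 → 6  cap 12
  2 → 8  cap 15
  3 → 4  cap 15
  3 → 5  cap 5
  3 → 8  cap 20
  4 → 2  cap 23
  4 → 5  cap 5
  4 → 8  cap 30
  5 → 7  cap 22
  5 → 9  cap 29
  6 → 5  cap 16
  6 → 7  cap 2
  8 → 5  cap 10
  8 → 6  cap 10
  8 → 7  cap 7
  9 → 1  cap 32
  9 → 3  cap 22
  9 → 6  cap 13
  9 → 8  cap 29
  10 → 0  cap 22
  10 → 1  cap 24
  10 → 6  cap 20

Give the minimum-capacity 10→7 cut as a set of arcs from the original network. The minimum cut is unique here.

Min-cut arcs: {(0,1), (6,5), (6,7), (10,1)} (total capacity 45)

augment #1: 10→1→7 push 24
augment #2: 10→6→7 push 2
augment #3: 10→0→1→7 push 3
augment #4: 10→6→5→7 push 16
max flow = 45; residual-reachable set from 10 gives S-side
cut edges (S→T): {(0,1), (6,5), (6,7), (10,1)} total cap 45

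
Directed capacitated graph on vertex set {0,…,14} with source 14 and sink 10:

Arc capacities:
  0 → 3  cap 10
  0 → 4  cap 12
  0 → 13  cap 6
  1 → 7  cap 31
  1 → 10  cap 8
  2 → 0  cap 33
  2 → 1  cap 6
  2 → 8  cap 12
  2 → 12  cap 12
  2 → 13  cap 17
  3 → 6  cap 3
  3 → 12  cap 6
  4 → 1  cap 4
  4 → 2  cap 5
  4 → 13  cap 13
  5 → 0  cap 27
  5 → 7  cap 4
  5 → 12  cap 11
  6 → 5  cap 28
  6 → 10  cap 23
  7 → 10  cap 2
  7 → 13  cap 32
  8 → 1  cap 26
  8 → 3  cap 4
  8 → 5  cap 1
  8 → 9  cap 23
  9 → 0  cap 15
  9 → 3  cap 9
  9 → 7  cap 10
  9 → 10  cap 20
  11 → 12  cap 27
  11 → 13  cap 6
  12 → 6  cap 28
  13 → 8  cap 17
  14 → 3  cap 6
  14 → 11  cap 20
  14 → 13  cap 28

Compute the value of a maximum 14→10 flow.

augment #1: 14→3→6→10 bottleneck 3, total now 3
augment #2: 14→3→12→6→10 bottleneck 3, total now 6
augment #3: 14→11→12→6→10 bottleneck 17, total now 23
augment #4: 14→13→8→1→10 bottleneck 8, total now 31
augment #5: 14→13→8→9→10 bottleneck 9, total now 40
augment #6: 14→11→12→6→5→7→10 bottleneck 2, total now 42
augment #7: 14→11→12→6→5→0→4→1→8→9→10 bottleneck 1, total now 43

Maximum flow value: 43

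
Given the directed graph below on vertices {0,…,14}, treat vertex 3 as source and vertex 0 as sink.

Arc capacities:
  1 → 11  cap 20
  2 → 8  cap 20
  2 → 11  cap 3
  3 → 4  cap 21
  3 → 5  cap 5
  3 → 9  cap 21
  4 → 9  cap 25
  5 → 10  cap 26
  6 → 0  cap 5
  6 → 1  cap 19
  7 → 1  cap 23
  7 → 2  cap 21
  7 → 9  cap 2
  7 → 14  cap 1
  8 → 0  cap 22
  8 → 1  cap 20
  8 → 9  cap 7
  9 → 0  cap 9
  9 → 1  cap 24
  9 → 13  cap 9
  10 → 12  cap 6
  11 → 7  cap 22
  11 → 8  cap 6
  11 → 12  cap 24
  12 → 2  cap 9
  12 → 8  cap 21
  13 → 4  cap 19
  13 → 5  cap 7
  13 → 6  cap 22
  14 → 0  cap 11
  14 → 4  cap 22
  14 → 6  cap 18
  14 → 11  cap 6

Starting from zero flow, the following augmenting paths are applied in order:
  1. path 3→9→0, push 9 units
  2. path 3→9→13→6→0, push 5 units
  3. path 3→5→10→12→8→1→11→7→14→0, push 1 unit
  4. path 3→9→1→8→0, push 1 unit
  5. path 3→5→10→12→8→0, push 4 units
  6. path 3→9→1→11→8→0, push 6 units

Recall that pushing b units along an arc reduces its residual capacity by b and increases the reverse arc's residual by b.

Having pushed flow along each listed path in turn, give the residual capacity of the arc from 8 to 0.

after path 1 (3→9→0, push 9): res(8,0)=22
after path 2 (3→9→13→6→0, push 5): res(8,0)=22
after path 3 (3→5→10→12→8→1→11→7→14→0, push 1): res(8,0)=22
after path 4 (3→9→1→8→0, push 1): res(8,0)=21
after path 5 (3→5→10→12→8→0, push 4): res(8,0)=17
after path 6 (3→9→1→11→8→0, push 6): res(8,0)=11

Residual capacity of (8,0): 11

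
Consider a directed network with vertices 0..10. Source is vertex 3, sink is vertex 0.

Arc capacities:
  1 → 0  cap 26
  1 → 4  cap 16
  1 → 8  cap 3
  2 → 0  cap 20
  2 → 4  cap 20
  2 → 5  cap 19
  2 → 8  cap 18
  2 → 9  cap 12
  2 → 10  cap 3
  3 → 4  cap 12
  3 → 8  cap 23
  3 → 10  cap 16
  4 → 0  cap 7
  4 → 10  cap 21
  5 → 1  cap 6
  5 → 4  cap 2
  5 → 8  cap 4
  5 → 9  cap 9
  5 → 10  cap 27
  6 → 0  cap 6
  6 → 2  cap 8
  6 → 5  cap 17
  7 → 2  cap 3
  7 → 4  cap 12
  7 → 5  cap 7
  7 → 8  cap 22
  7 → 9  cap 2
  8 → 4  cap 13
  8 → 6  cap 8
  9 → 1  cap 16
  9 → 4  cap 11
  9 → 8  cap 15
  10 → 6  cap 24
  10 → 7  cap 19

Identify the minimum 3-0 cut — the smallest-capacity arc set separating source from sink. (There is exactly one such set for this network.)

augment #1: 3→4→0 push 7
augment #2: 3→8→6→0 push 6
augment #3: 3→8→6→2→0 push 2
augment #4: 3→10→6→2→0 push 6
augment #5: 3→10→7→2→0 push 3
augment #6: 3→10→6→5→1→0 push 6
augment #7: 3→10→7→9→1→0 push 1
augment #8: 3→4→10→7→9→1→0 push 1
augment #9: 3→4→10→6→5→9→1→0 push 4
augment #10: 3→8→4→10→6→5→9→1→0 push 5
max flow = 41; residual-reachable set from 3 gives S-side
cut edges (S→T): {(4,0), (5,1), (5,9), (6,0), (6,2), (7,2), (7,9)} total cap 41

Min-cut arcs: {(4,0), (5,1), (5,9), (6,0), (6,2), (7,2), (7,9)} (total capacity 41)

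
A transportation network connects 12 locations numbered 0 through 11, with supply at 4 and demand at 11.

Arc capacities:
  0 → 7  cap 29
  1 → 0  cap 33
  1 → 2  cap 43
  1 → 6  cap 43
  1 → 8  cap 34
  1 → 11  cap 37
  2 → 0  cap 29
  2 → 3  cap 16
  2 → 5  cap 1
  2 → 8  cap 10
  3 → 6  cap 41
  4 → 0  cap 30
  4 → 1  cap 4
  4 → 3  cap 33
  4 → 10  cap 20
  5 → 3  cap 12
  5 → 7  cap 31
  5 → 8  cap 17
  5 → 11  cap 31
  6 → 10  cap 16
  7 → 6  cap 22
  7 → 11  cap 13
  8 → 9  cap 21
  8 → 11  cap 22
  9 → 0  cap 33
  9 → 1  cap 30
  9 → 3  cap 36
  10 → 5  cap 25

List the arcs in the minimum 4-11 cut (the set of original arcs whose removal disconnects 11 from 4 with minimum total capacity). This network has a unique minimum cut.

Min-cut arcs: {(4,1), (7,11), (10,5)} (total capacity 42)

augment #1: 4→1→11 push 4
augment #2: 4→0→7→11 push 13
augment #3: 4→10→5→11 push 20
augment #4: 4→3→6→10→5→11 push 5
max flow = 42; residual-reachable set from 4 gives S-side
cut edges (S→T): {(4,1), (7,11), (10,5)} total cap 42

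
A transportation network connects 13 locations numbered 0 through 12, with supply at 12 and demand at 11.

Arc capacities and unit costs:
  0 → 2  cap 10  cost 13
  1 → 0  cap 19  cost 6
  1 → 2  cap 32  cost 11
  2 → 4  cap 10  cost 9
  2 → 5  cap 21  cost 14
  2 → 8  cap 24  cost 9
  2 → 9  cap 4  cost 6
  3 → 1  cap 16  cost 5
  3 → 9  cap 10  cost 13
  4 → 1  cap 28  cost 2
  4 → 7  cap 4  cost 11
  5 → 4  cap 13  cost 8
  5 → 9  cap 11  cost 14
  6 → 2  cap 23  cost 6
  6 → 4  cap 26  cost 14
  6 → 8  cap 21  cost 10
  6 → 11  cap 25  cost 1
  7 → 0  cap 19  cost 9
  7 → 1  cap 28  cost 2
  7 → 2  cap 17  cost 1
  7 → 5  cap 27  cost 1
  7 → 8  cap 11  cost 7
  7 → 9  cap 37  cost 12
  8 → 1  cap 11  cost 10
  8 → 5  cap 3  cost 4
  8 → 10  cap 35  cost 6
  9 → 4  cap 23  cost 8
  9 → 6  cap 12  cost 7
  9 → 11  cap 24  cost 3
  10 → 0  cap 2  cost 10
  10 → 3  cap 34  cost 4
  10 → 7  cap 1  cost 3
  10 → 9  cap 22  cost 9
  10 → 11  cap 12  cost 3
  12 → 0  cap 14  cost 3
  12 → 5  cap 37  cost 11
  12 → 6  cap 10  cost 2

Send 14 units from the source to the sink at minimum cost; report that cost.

shortest-cost path #1: 12→6→11 push 10 @ unit cost 3 (adds 30)
shortest-cost path #2: 12→0→2→9→11 push 4 @ unit cost 25 (adds 100)
total cost = 130

Minimum cost for 14 units: 130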